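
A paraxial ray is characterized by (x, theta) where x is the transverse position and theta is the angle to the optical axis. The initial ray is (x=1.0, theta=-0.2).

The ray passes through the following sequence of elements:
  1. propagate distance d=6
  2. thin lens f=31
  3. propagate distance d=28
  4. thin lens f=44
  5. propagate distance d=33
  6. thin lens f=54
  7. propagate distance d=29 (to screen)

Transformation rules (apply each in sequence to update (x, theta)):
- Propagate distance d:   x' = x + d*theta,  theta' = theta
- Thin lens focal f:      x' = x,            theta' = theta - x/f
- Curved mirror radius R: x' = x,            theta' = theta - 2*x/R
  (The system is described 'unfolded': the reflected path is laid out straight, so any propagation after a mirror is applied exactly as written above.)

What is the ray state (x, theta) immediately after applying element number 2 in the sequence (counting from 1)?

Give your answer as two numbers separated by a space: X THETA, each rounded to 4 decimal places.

Initial: x=1.0000 theta=-0.2000
After 1 (propagate distance d=6): x=-0.2000 theta=-0.2000
After 2 (thin lens f=31): x=-0.2000 theta=-6/31 (≈-0.1935)
Rounded to 4 decimal places: x = -0.2000, theta = -0.1935

Answer: -0.2000 -0.1935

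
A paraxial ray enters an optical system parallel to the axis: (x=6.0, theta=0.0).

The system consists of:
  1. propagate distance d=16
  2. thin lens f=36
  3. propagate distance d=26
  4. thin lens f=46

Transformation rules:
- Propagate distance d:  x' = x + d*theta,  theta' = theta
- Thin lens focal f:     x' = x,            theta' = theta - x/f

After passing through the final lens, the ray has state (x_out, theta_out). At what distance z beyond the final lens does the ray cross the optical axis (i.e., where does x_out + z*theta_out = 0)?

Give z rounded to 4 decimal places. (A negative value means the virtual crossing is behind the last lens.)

Answer: 8.2143

Derivation:
Initial: x=6.0000 theta=0.0000
After 1 (propagate distance d=16): x=6.0000 theta=0.0000
After 2 (thin lens f=36): x=6.0000 theta=-1/6 (≈-0.1667)
After 3 (propagate distance d=26): x=5/3 (≈1.6667) theta=-1/6 (≈-0.1667)
After 4 (thin lens f=46): x=5/3 (≈1.6667) theta=-14/69 (≈-0.2029)
z_focus = -x_out/theta_out = -(5/3)/(-14/69) = 115/14 ≈ 8.2143
Rounded to 4 decimal places: z = 8.2143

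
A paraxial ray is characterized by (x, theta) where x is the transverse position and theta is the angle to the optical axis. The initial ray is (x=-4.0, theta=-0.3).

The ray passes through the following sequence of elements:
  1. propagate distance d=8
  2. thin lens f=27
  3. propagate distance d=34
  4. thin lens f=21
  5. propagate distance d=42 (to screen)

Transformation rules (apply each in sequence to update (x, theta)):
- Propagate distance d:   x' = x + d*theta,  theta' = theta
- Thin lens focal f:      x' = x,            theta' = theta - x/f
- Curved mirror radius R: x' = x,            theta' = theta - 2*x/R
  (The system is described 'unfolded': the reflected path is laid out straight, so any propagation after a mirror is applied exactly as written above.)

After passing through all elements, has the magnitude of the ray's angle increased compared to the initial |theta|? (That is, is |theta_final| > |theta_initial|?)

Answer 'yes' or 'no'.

Initial: x=-4.0000 theta=-0.3000
After 1 (propagate distance d=8): x=-6.4000 theta=-0.3000
After 2 (thin lens f=27): x=-6.4000 theta=-17/270 (≈-0.0630)
After 3 (propagate distance d=34): x=-1153/135 (≈-8.5407) theta=-17/270 (≈-0.0630)
After 4 (thin lens f=21): x=-1153/135 (≈-8.5407) theta=1949/5670 (≈0.3437)
After 5 (propagate distance d=42 (to screen)): x=796/135 (≈5.8963) theta=1949/5670 (≈0.3437)
|theta_initial|=0.3000 |theta_final|=1949/5670 (≈0.3437) -> increased

Answer: yes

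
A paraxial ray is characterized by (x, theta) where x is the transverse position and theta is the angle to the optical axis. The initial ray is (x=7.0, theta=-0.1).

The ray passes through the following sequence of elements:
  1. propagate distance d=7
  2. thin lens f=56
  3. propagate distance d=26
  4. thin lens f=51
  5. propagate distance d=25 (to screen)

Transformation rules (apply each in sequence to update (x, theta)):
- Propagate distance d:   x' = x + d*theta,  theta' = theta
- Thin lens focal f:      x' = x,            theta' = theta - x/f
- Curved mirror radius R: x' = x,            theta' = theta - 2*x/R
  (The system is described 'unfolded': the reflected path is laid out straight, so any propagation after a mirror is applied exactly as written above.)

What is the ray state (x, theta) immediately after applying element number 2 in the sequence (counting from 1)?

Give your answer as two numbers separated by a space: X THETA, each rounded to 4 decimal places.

Initial: x=7.0000 theta=-0.1000
After 1 (propagate distance d=7): x=6.3000 theta=-0.1000
After 2 (thin lens f=56): x=6.3000 theta=-0.2125
Rounded to 4 decimal places: x = 6.3000, theta = -0.2125

Answer: 6.3000 -0.2125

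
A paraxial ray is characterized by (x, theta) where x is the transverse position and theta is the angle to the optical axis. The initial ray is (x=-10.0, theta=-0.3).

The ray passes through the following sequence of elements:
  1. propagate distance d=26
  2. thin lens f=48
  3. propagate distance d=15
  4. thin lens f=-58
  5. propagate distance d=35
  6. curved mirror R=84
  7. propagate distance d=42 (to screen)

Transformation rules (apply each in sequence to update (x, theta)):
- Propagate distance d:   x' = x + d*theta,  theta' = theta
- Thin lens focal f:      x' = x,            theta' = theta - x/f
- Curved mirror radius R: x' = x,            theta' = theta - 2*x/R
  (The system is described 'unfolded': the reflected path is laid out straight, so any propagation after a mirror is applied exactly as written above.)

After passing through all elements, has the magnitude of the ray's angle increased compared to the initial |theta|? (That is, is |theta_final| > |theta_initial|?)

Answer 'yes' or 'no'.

Answer: yes

Derivation:
Initial: x=-10.0000 theta=-0.3000
After 1 (propagate distance d=26): x=-17.8000 theta=-0.3000
After 2 (thin lens f=48): x=-17.8000 theta=17/240 (≈0.0708)
After 3 (propagate distance d=15): x=-16.7375 theta=17/240 (≈0.0708)
After 4 (thin lens f=-58): x=-16.7375 theta=-3031/13920 (≈-0.2177)
After 5 (propagate distance d=35): x=-339071/13920 (≈-24.3585) theta=-3031/13920 (≈-0.2177)
After 6 (curved mirror R=84): x=-339071/13920 (≈-24.3585) theta=211769/584640 (≈0.3622)
After 7 (propagate distance d=42 (to screen)): x=-21217/2320 (≈-9.1453) theta=211769/584640 (≈0.3622)
|theta_initial|=0.3000 |theta_final|=211769/584640 (≈0.3622) -> increased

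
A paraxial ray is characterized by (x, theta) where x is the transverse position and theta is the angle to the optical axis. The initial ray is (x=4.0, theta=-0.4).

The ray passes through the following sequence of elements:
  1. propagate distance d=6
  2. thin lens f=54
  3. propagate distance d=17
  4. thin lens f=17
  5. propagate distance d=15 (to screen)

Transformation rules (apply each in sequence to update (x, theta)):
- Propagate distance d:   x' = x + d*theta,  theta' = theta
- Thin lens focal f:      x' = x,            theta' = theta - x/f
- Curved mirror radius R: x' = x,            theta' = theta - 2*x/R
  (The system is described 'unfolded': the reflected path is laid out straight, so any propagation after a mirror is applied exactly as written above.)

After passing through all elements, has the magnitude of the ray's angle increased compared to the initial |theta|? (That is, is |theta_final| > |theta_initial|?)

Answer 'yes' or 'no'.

Initial: x=4.0000 theta=-0.4000
After 1 (propagate distance d=6): x=1.6000 theta=-0.4000
After 2 (thin lens f=54): x=1.6000 theta=-58/135 (≈-0.4296)
After 3 (propagate distance d=17): x=-154/27 (≈-5.7037) theta=-58/135 (≈-0.4296)
After 4 (thin lens f=17): x=-154/27 (≈-5.7037) theta=-8/85 (≈-0.0941)
After 5 (propagate distance d=15 (to screen)): x=-3266/459 (≈-7.1155) theta=-8/85 (≈-0.0941)
|theta_initial|=0.4000 |theta_final|=8/85 (≈0.0941) -> not increased

Answer: no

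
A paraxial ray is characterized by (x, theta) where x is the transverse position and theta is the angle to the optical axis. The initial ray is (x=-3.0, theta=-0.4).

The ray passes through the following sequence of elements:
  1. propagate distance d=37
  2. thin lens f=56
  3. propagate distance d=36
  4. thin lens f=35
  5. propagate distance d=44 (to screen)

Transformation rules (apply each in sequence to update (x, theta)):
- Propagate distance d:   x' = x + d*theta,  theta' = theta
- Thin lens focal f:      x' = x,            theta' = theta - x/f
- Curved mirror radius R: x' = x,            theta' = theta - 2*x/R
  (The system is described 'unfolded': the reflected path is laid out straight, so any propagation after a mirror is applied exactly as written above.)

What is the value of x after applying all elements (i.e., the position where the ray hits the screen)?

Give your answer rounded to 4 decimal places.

Initial: x=-3.0000 theta=-0.4000
After 1 (propagate distance d=37): x=-17.8000 theta=-0.4000
After 2 (thin lens f=56): x=-17.8000 theta=-23/280 (≈-0.0821)
After 3 (propagate distance d=36): x=-1453/70 (≈-20.7571) theta=-23/280 (≈-0.0821)
After 4 (thin lens f=35): x=-1453/70 (≈-20.7571) theta=5007/9800 (≈0.5109)
After 5 (propagate distance d=44 (to screen)): x=2111/1225 (≈1.7233) theta=5007/9800 (≈0.5109)
Rounded to 4 decimal places: x = 1.7233

Answer: 1.7233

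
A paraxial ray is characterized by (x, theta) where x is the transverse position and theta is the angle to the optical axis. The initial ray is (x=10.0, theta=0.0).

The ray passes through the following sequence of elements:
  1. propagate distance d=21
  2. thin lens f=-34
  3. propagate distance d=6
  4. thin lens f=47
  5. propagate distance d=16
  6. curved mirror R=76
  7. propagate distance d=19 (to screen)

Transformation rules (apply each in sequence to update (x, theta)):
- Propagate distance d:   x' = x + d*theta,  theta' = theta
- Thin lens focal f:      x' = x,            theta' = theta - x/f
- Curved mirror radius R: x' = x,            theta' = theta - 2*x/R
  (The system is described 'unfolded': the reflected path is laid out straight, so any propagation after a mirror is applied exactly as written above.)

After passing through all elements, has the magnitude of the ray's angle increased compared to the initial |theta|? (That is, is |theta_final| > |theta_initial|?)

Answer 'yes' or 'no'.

Answer: yes

Derivation:
Initial: x=10.0000 theta=0.0000
After 1 (propagate distance d=21): x=10.0000 theta=0.0000
After 2 (thin lens f=-34): x=10.0000 theta=5/17 (≈0.2941)
After 3 (propagate distance d=6): x=200/17 (≈11.7647) theta=5/17 (≈0.2941)
After 4 (thin lens f=47): x=200/17 (≈11.7647) theta=35/799 (≈0.0438)
After 5 (propagate distance d=16): x=9960/799 (≈12.4656) theta=35/799 (≈0.0438)
After 6 (curved mirror R=76): x=9960/799 (≈12.4656) theta=-4315/15181 (≈-0.2842)
After 7 (propagate distance d=19 (to screen)): x=5645/799 (≈7.0651) theta=-4315/15181 (≈-0.2842)
|theta_initial|=0.0000 |theta_final|=4315/15181 (≈0.2842) -> increased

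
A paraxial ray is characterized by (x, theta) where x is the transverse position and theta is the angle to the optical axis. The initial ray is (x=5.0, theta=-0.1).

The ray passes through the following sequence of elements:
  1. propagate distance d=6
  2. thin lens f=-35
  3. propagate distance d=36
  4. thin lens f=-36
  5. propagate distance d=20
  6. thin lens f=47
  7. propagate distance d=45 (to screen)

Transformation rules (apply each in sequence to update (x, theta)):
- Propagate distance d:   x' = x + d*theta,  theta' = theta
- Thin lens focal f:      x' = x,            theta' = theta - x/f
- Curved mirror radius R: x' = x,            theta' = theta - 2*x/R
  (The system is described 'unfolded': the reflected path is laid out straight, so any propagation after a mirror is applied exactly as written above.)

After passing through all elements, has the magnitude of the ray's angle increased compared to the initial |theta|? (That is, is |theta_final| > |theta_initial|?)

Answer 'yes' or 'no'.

Answer: no

Derivation:
Initial: x=5.0000 theta=-0.1000
After 1 (propagate distance d=6): x=4.4000 theta=-0.1000
After 2 (thin lens f=-35): x=4.4000 theta=9/350 (≈0.0257)
After 3 (propagate distance d=36): x=932/175 (≈5.3257) theta=9/350 (≈0.0257)
After 4 (thin lens f=-36): x=932/175 (≈5.3257) theta=547/3150 (≈0.1737)
After 5 (propagate distance d=20): x=13858/1575 (≈8.7987) theta=547/3150 (≈0.1737)
After 6 (thin lens f=47): x=13858/1575 (≈8.7987) theta=-223/16450 (≈-0.0136)
After 7 (propagate distance d=45 (to screen)): x=173191/21150 (≈8.1887) theta=-223/16450 (≈-0.0136)
|theta_initial|=0.1000 |theta_final|=223/16450 (≈0.0136) -> not increased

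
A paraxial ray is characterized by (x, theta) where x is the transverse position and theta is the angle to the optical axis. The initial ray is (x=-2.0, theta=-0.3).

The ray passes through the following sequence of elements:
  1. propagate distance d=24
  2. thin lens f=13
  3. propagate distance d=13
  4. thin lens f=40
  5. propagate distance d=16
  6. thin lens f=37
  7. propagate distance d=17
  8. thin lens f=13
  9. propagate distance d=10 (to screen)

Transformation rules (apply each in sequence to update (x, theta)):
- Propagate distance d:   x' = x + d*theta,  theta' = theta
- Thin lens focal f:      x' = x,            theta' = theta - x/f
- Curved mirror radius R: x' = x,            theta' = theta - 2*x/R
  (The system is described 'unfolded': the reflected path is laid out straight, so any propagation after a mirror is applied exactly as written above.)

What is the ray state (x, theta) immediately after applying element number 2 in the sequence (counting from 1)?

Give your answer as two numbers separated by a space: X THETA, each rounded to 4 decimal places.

Answer: -9.2000 0.4077

Derivation:
Initial: x=-2.0000 theta=-0.3000
After 1 (propagate distance d=24): x=-9.2000 theta=-0.3000
After 2 (thin lens f=13): x=-9.2000 theta=53/130 (≈0.4077)
Rounded to 4 decimal places: x = -9.2000, theta = 0.4077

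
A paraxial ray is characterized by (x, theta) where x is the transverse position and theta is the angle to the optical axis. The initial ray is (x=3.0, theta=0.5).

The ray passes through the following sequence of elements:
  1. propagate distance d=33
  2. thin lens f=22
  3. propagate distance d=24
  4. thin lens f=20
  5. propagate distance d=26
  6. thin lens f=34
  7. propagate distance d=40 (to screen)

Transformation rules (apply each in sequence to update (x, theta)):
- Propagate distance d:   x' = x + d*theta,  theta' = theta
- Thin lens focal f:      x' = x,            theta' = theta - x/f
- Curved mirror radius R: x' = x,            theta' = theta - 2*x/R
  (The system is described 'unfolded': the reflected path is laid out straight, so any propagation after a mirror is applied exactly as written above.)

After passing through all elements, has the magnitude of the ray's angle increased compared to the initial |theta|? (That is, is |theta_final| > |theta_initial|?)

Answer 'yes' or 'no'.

Answer: yes

Derivation:
Initial: x=3.0000 theta=0.5000
After 1 (propagate distance d=33): x=19.5000 theta=0.5000
After 2 (thin lens f=22): x=19.5000 theta=-17/44 (≈-0.3864)
After 3 (propagate distance d=24): x=225/22 (≈10.2273) theta=-17/44 (≈-0.3864)
After 4 (thin lens f=20): x=225/22 (≈10.2273) theta=-79/88 (≈-0.8977)
After 5 (propagate distance d=26): x=-577/44 (≈-13.1136) theta=-79/88 (≈-0.8977)
After 6 (thin lens f=34): x=-577/44 (≈-13.1136) theta=-383/748 (≈-0.5120)
After 7 (propagate distance d=40 (to screen)): x=-25129/748 (≈-33.5949) theta=-383/748 (≈-0.5120)
|theta_initial|=0.5000 |theta_final|=383/748 (≈0.5120) -> increased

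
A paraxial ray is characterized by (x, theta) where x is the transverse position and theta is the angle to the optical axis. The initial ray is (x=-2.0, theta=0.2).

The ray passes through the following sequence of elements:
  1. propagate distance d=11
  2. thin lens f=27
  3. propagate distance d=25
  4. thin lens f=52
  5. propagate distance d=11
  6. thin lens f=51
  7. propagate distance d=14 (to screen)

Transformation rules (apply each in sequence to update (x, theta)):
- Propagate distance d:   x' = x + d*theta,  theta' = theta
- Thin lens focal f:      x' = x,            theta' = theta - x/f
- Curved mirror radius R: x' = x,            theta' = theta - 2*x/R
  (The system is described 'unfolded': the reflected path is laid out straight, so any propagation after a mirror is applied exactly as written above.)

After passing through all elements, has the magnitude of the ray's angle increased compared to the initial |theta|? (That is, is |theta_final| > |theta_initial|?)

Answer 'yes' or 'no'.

Initial: x=-2.0000 theta=0.2000
After 1 (propagate distance d=11): x=0.2000 theta=0.2000
After 2 (thin lens f=27): x=0.2000 theta=26/135 (≈0.1926)
After 3 (propagate distance d=25): x=677/135 (≈5.0148) theta=26/135 (≈0.1926)
After 4 (thin lens f=52): x=677/135 (≈5.0148) theta=5/52 (≈0.0962)
After 5 (propagate distance d=11): x=42629/7020 (≈6.0725) theta=5/52 (≈0.0962)
After 6 (thin lens f=51): x=42629/7020 (≈6.0725) theta=-2051/89505 (≈-0.0229)
After 7 (propagate distance d=14 (to screen)): x=2059223/358020 (≈5.7517) theta=-2051/89505 (≈-0.0229)
|theta_initial|=0.2000 |theta_final|=2051/89505 (≈0.0229) -> not increased

Answer: no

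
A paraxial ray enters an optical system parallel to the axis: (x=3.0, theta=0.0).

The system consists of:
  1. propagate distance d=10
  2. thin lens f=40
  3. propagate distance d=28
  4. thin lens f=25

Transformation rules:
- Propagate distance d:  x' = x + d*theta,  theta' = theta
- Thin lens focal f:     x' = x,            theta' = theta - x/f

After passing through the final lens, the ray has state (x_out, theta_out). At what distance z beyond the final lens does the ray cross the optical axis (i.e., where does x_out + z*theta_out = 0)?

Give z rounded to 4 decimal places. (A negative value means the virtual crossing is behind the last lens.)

Initial: x=3.0000 theta=0.0000
After 1 (propagate distance d=10): x=3.0000 theta=0.0000
After 2 (thin lens f=40): x=3.0000 theta=-0.0750
After 3 (propagate distance d=28): x=0.9000 theta=-0.0750
After 4 (thin lens f=25): x=0.9000 theta=-0.1110
z_focus = -x_out/theta_out = -(0.9000)/(-0.1110) = 300/37 ≈ 8.1081
Rounded to 4 decimal places: z = 8.1081

Answer: 8.1081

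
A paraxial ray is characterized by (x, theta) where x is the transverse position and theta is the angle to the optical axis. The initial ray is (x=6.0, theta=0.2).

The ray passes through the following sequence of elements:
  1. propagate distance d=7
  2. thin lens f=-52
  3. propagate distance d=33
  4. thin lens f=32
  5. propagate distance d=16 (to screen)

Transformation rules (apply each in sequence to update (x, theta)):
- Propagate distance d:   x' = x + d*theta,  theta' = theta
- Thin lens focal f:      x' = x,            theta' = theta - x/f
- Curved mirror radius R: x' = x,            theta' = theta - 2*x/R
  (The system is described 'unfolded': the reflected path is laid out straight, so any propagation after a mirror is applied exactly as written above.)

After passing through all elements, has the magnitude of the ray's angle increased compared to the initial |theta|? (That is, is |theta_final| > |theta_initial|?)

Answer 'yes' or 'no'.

Initial: x=6.0000 theta=0.2000
After 1 (propagate distance d=7): x=7.4000 theta=0.2000
After 2 (thin lens f=-52): x=7.4000 theta=89/260 (≈0.3423)
After 3 (propagate distance d=33): x=4861/260 (≈18.6962) theta=89/260 (≈0.3423)
After 4 (thin lens f=32): x=4861/260 (≈18.6962) theta=-2013/8320 (≈-0.2419)
After 5 (propagate distance d=16 (to screen)): x=14.8250 theta=-2013/8320 (≈-0.2419)
|theta_initial|=0.2000 |theta_final|=2013/8320 (≈0.2419) -> increased

Answer: yes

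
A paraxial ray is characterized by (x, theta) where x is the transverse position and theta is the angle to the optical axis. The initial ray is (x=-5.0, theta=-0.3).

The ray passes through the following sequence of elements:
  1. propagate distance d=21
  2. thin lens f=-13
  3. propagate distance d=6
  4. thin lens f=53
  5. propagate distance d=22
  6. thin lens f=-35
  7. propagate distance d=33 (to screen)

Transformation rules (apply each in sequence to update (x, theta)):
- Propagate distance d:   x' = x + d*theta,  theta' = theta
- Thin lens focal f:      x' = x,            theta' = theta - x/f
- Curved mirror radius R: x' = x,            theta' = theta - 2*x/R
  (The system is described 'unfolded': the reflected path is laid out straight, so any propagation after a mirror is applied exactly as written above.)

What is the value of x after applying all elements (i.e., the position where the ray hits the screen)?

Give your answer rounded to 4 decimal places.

Initial: x=-5.0000 theta=-0.3000
After 1 (propagate distance d=21): x=-11.3000 theta=-0.3000
After 2 (thin lens f=-13): x=-11.3000 theta=-76/65 (≈-1.1692)
After 3 (propagate distance d=6): x=-2381/130 (≈-18.3154) theta=-76/65 (≈-1.1692)
After 4 (thin lens f=53): x=-2381/130 (≈-18.3154) theta=-1135/1378 (≈-0.8237)
After 5 (propagate distance d=22): x=-19311/530 (≈-36.4358) theta=-1135/1378 (≈-0.8237)
After 6 (thin lens f=-35): x=-19311/530 (≈-36.4358) theta=-224834/120575 (≈-1.8647)
After 7 (propagate distance d=33 (to screen)): x=-23625549/241150 (≈-97.9703) theta=-224834/120575 (≈-1.8647)
Rounded to 4 decimal places: x = -97.9703

Answer: -97.9703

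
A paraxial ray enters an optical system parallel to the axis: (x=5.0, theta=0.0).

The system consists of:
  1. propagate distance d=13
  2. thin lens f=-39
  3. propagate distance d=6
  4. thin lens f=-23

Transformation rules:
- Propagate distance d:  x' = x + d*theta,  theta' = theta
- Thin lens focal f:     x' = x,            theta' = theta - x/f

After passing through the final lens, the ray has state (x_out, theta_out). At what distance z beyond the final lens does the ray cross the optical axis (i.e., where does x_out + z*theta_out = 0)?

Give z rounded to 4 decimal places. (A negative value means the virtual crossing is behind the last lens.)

Answer: -15.2206

Derivation:
Initial: x=5.0000 theta=0.0000
After 1 (propagate distance d=13): x=5.0000 theta=0.0000
After 2 (thin lens f=-39): x=5.0000 theta=5/39 (≈0.1282)
After 3 (propagate distance d=6): x=75/13 (≈5.7692) theta=5/39 (≈0.1282)
After 4 (thin lens f=-23): x=75/13 (≈5.7692) theta=340/897 (≈0.3790)
z_focus = -x_out/theta_out = -(75/13)/(340/897) = -1035/68 ≈ -15.2206
Rounded to 4 decimal places: z = -15.2206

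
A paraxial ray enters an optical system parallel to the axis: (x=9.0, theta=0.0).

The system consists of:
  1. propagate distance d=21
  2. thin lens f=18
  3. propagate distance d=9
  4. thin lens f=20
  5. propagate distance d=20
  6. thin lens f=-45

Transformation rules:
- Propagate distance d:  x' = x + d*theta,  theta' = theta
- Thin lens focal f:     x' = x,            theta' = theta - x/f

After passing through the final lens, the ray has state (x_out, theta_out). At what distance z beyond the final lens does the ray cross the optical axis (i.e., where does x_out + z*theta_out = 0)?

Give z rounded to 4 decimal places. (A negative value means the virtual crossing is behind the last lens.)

Initial: x=9.0000 theta=0.0000
After 1 (propagate distance d=21): x=9.0000 theta=0.0000
After 2 (thin lens f=18): x=9.0000 theta=-0.5000
After 3 (propagate distance d=9): x=4.5000 theta=-0.5000
After 4 (thin lens f=20): x=4.5000 theta=-0.7250
After 5 (propagate distance d=20): x=-10.0000 theta=-0.7250
After 6 (thin lens f=-45): x=-10.0000 theta=-341/360 (≈-0.9472)
z_focus = -x_out/theta_out = -(-10.0000)/(-341/360) = -3600/341 ≈ -10.5572
Rounded to 4 decimal places: z = -10.5572

Answer: -10.5572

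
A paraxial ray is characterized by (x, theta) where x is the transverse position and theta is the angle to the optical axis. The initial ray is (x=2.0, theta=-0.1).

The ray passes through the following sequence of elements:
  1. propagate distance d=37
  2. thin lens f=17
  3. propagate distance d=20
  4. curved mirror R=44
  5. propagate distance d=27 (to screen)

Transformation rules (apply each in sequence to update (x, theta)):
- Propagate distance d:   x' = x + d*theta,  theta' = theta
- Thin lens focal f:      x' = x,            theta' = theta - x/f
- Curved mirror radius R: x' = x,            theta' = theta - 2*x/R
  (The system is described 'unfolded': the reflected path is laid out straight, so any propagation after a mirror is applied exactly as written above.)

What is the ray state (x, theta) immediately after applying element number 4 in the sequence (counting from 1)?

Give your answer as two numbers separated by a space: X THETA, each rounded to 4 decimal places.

Initial: x=2.0000 theta=-0.1000
After 1 (propagate distance d=37): x=-1.7000 theta=-0.1000
After 2 (thin lens f=17): x=-1.7000 theta=0.0000
After 3 (propagate distance d=20): x=-1.7000 theta=0.0000
After 4 (curved mirror R=44): x=-1.7000 theta=17/220 (≈0.0773)
Rounded to 4 decimal places: x = -1.7000, theta = 0.0773

Answer: -1.7000 0.0773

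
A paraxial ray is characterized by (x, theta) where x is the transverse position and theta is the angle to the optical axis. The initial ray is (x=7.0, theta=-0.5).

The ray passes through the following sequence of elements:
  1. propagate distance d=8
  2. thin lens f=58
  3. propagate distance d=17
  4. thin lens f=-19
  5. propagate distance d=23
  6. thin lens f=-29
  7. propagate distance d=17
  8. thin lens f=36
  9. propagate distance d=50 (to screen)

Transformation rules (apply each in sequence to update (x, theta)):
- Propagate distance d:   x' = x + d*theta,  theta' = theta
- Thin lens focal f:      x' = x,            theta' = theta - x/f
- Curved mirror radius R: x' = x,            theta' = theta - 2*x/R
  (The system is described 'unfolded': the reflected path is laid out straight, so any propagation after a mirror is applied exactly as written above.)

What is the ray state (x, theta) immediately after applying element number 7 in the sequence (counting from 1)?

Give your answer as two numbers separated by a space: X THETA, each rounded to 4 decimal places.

Initial: x=7.0000 theta=-0.5000
After 1 (propagate distance d=8): x=3.0000 theta=-0.5000
After 2 (thin lens f=58): x=3.0000 theta=-16/29 (≈-0.5517)
After 3 (propagate distance d=17): x=-185/29 (≈-6.3793) theta=-16/29 (≈-0.5517)
After 4 (thin lens f=-19): x=-185/29 (≈-6.3793) theta=-489/551 (≈-0.8875)
After 5 (propagate distance d=23): x=-14762/551 (≈-26.7913) theta=-489/551 (≈-0.8875)
After 6 (thin lens f=-29): x=-14762/551 (≈-26.7913) theta=-28943/15979 (≈-1.8113)
After 7 (propagate distance d=17): x=-920129/15979 (≈-57.5836) theta=-28943/15979 (≈-1.8113)
Rounded to 4 decimal places: x = -57.5836, theta = -1.8113

Answer: -57.5836 -1.8113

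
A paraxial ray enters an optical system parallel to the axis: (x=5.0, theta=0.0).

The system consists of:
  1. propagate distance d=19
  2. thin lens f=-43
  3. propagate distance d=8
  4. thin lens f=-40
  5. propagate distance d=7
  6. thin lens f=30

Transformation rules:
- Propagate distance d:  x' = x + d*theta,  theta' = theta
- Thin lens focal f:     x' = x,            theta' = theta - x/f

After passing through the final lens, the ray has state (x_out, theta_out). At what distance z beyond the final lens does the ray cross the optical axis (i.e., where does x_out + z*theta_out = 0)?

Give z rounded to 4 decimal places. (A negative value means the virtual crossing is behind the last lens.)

Answer: -1515.2830

Derivation:
Initial: x=5.0000 theta=0.0000
After 1 (propagate distance d=19): x=5.0000 theta=0.0000
After 2 (thin lens f=-43): x=5.0000 theta=5/43 (≈0.1163)
After 3 (propagate distance d=8): x=255/43 (≈5.9302) theta=5/43 (≈0.1163)
After 4 (thin lens f=-40): x=255/43 (≈5.9302) theta=91/344 (≈0.2645)
After 5 (propagate distance d=7): x=2677/344 (≈7.7820) theta=91/344 (≈0.2645)
After 6 (thin lens f=30): x=2677/344 (≈7.7820) theta=53/10320 (≈0.0051)
z_focus = -x_out/theta_out = -(2677/344)/(53/10320) = -80310/53 ≈ -1515.2830
Rounded to 4 decimal places: z = -1515.2830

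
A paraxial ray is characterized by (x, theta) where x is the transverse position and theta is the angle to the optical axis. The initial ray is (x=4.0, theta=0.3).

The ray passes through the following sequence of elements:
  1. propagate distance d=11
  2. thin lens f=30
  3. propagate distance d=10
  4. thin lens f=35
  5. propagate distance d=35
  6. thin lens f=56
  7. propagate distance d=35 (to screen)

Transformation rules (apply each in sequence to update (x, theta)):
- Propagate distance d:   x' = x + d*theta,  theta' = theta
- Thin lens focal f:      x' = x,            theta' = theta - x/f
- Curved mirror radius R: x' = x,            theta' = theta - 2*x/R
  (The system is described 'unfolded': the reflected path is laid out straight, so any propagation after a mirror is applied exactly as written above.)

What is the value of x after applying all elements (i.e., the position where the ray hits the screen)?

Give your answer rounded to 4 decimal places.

Initial: x=4.0000 theta=0.3000
After 1 (propagate distance d=11): x=7.3000 theta=0.3000
After 2 (thin lens f=30): x=7.3000 theta=17/300 (≈0.0567)
After 3 (propagate distance d=10): x=118/15 (≈7.8667) theta=17/300 (≈0.0567)
After 4 (thin lens f=35): x=118/15 (≈7.8667) theta=-353/2100 (≈-0.1681)
After 5 (propagate distance d=35): x=119/60 (≈1.9833) theta=-353/2100 (≈-0.1681)
After 6 (thin lens f=56): x=119/60 (≈1.9833) theta=-3419/16800 (≈-0.2035)
After 7 (propagate distance d=35 (to screen)): x=-2467/480 (≈-5.1396) theta=-3419/16800 (≈-0.2035)
Rounded to 4 decimal places: x = -5.1396

Answer: -5.1396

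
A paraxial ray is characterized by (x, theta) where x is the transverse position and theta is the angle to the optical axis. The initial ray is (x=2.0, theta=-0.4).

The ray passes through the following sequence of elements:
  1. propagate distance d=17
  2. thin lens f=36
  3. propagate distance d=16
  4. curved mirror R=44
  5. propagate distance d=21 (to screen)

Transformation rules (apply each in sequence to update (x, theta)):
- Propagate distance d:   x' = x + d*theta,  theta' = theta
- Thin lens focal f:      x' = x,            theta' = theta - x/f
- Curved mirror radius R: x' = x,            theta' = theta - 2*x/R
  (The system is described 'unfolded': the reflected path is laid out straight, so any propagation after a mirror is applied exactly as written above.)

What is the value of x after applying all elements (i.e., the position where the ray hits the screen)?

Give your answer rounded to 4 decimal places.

Initial: x=2.0000 theta=-0.4000
After 1 (propagate distance d=17): x=-4.8000 theta=-0.4000
After 2 (thin lens f=36): x=-4.8000 theta=-4/15 (≈-0.2667)
After 3 (propagate distance d=16): x=-136/15 (≈-9.0667) theta=-4/15 (≈-0.2667)
After 4 (curved mirror R=44): x=-136/15 (≈-9.0667) theta=8/55 (≈0.1455)
After 5 (propagate distance d=21 (to screen)): x=-992/165 (≈-6.0121) theta=8/55 (≈0.1455)
Rounded to 4 decimal places: x = -6.0121

Answer: -6.0121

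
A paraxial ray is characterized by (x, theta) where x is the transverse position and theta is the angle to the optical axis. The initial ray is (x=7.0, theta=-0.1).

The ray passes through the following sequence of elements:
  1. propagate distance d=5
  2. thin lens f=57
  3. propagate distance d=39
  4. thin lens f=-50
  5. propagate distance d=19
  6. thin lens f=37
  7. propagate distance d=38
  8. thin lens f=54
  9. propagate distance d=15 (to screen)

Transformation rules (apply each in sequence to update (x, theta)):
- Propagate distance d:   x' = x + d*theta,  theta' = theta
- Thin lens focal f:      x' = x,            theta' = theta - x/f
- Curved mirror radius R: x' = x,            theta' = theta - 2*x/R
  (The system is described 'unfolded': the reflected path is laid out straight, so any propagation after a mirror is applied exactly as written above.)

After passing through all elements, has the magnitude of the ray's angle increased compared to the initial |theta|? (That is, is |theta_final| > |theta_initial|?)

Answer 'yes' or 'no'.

Answer: yes

Derivation:
Initial: x=7.0000 theta=-0.1000
After 1 (propagate distance d=5): x=6.5000 theta=-0.1000
After 2 (thin lens f=57): x=6.5000 theta=-61/285 (≈-0.2140)
After 3 (propagate distance d=39): x=-351/190 (≈-1.8474) theta=-61/285 (≈-0.2140)
After 4 (thin lens f=-50): x=-351/190 (≈-1.8474) theta=-7153/28500 (≈-0.2510)
After 5 (propagate distance d=19): x=-188557/28500 (≈-6.6160) theta=-7153/28500 (≈-0.2510)
After 6 (thin lens f=37): x=-188557/28500 (≈-6.6160) theta=-6342/87875 (≈-0.0722)
After 7 (propagate distance d=38): x=-9868561/1054500 (≈-9.3585) theta=-6342/87875 (≈-0.0722)
After 8 (thin lens f=54): x=-9868561/1054500 (≈-9.3585) theta=1151789/11388600 (≈0.1011)
After 9 (propagate distance d=15 (to screen)): x=-148839373/18981000 (≈-7.8415) theta=1151789/11388600 (≈0.1011)
|theta_initial|=0.1000 |theta_final|=1151789/11388600 (≈0.1011) -> increased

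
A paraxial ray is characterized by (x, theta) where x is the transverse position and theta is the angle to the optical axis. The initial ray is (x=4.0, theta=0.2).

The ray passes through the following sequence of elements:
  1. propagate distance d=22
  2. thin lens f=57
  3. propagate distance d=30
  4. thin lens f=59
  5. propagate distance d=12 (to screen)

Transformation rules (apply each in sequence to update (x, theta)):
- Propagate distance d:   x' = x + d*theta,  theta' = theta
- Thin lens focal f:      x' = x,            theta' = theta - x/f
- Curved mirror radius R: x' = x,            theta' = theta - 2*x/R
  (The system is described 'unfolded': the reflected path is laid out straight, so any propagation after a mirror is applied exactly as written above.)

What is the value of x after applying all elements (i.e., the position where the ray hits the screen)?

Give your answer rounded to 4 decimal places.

Initial: x=4.0000 theta=0.2000
After 1 (propagate distance d=22): x=8.4000 theta=0.2000
After 2 (thin lens f=57): x=8.4000 theta=1/19 (≈0.0526)
After 3 (propagate distance d=30): x=948/95 (≈9.9789) theta=1/19 (≈0.0526)
After 4 (thin lens f=59): x=948/95 (≈9.9789) theta=-653/5605 (≈-0.1165)
After 5 (propagate distance d=12 (to screen)): x=48096/5605 (≈8.5809) theta=-653/5605 (≈-0.1165)
Rounded to 4 decimal places: x = 8.5809

Answer: 8.5809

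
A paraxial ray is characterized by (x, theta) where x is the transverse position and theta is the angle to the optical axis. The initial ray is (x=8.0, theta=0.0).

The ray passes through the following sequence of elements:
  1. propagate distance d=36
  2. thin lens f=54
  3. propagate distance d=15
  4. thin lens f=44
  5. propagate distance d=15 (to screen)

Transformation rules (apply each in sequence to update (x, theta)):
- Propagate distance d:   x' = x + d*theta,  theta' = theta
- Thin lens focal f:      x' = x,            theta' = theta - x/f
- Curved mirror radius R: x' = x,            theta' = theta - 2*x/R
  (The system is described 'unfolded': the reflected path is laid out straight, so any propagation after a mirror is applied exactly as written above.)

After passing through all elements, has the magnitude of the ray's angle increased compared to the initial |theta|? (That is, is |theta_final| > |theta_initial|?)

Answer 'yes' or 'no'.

Initial: x=8.0000 theta=0.0000
After 1 (propagate distance d=36): x=8.0000 theta=0.0000
After 2 (thin lens f=54): x=8.0000 theta=-4/27 (≈-0.1481)
After 3 (propagate distance d=15): x=52/9 (≈5.7778) theta=-4/27 (≈-0.1481)
After 4 (thin lens f=44): x=52/9 (≈5.7778) theta=-83/297 (≈-0.2795)
After 5 (propagate distance d=15 (to screen)): x=157/99 (≈1.5859) theta=-83/297 (≈-0.2795)
|theta_initial|=0.0000 |theta_final|=83/297 (≈0.2795) -> increased

Answer: yes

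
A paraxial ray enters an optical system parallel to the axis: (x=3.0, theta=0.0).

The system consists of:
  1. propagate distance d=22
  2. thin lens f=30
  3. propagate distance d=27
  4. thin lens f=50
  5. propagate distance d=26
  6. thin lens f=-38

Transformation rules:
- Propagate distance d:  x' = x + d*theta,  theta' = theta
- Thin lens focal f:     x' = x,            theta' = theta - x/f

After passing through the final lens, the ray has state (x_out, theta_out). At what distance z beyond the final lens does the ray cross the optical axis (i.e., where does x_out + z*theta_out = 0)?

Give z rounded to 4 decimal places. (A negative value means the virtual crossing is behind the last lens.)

Answer: -14.3936

Derivation:
Initial: x=3.0000 theta=0.0000
After 1 (propagate distance d=22): x=3.0000 theta=0.0000
After 2 (thin lens f=30): x=3.0000 theta=-0.1000
After 3 (propagate distance d=27): x=0.3000 theta=-0.1000
After 4 (thin lens f=50): x=0.3000 theta=-0.1060
After 5 (propagate distance d=26): x=-2.4560 theta=-0.1060
After 6 (thin lens f=-38): x=-2.4560 theta=-1621/9500 (≈-0.1706)
z_focus = -x_out/theta_out = -(-2.4560)/(-1621/9500) = -23332/1621 ≈ -14.3936
Rounded to 4 decimal places: z = -14.3936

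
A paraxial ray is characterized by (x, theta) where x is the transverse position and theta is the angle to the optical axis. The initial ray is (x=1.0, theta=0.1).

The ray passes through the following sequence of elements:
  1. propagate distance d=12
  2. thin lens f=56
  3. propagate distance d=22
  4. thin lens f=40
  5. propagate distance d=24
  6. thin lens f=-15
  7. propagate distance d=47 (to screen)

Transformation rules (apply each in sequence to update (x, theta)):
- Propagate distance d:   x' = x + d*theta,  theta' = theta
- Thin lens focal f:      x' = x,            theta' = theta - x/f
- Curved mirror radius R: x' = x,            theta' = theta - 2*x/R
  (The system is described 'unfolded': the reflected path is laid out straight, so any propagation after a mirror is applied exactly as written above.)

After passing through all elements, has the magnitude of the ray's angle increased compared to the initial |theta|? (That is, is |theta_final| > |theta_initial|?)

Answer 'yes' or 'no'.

Answer: yes

Derivation:
Initial: x=1.0000 theta=0.1000
After 1 (propagate distance d=12): x=2.2000 theta=0.1000
After 2 (thin lens f=56): x=2.2000 theta=17/280 (≈0.0607)
After 3 (propagate distance d=22): x=99/28 (≈3.5357) theta=17/280 (≈0.0607)
After 4 (thin lens f=40): x=99/28 (≈3.5357) theta=-31/1120 (≈-0.0277)
After 5 (propagate distance d=24): x=201/70 (≈2.8714) theta=-31/1120 (≈-0.0277)
After 6 (thin lens f=-15): x=201/70 (≈2.8714) theta=131/800 (≈0.1638)
After 7 (propagate distance d=47 (to screen)): x=59179/5600 (≈10.5677) theta=131/800 (≈0.1638)
|theta_initial|=0.1000 |theta_final|=131/800 (≈0.1638) -> increased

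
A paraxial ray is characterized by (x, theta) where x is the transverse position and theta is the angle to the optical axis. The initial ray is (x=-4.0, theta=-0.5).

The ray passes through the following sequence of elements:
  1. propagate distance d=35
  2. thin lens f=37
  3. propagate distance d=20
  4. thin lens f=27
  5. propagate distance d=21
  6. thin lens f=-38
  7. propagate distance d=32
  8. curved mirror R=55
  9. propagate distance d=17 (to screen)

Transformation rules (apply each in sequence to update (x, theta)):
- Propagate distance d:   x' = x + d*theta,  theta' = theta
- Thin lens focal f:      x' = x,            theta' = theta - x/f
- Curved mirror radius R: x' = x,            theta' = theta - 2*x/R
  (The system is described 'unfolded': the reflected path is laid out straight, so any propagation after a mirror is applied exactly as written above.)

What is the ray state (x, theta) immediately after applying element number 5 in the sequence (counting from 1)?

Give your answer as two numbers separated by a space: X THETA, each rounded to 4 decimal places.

Answer: -2.7147 0.8173

Derivation:
Initial: x=-4.0000 theta=-0.5000
After 1 (propagate distance d=35): x=-21.5000 theta=-0.5000
After 2 (thin lens f=37): x=-21.5000 theta=3/37 (≈0.0811)
After 3 (propagate distance d=20): x=-1471/74 (≈-19.8784) theta=3/37 (≈0.0811)
After 4 (thin lens f=27): x=-1471/74 (≈-19.8784) theta=1633/1998 (≈0.8173)
After 5 (propagate distance d=21): x=-904/333 (≈-2.7147) theta=1633/1998 (≈0.8173)
Rounded to 4 decimal places: x = -2.7147, theta = 0.8173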